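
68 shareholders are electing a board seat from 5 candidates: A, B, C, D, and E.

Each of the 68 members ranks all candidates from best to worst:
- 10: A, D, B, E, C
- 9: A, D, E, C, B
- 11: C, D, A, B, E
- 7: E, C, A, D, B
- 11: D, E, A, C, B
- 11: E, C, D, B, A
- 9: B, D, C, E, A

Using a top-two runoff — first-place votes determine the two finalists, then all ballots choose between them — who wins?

Round 1 first-place votes: A 19, B 9, C 11, D 11, E 18. A and E advance.
Runoff: A is ranked above E on 30 ballots, E above A on 38.

E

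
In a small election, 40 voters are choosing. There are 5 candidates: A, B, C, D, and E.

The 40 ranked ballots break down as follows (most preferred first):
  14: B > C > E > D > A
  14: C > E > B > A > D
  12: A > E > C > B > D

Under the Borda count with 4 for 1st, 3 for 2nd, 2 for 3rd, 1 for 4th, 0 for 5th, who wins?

A: 14×0 + 14×1 + 12×4 = 62
B: 14×4 + 14×2 + 12×1 = 96
C: 14×3 + 14×4 + 12×2 = 122
D: 14×1 + 14×0 + 12×0 = 14
E: 14×2 + 14×3 + 12×3 = 106

C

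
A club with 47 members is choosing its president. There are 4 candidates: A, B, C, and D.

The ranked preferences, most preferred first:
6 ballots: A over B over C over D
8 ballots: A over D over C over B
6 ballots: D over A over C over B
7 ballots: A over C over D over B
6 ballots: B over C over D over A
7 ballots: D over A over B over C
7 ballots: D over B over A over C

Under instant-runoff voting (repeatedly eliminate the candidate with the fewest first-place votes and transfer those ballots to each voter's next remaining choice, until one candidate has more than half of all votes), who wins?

D

Round 1: A 21, B 6, C 0, D 20. C eliminated.
Round 2: A 21, B 6, D 20. B eliminated.
Round 3: A 21, D 26. D has a majority (≥24).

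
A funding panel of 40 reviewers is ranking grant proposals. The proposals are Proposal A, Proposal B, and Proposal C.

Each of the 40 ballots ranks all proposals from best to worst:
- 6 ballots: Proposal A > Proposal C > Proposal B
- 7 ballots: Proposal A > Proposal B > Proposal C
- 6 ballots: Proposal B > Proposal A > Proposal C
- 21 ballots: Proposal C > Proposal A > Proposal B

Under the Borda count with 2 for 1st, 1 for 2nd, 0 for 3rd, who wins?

Proposal A

Proposal A: 6×2 + 7×2 + 6×1 + 21×1 = 53
Proposal B: 6×0 + 7×1 + 6×2 + 21×0 = 19
Proposal C: 6×1 + 7×0 + 6×0 + 21×2 = 48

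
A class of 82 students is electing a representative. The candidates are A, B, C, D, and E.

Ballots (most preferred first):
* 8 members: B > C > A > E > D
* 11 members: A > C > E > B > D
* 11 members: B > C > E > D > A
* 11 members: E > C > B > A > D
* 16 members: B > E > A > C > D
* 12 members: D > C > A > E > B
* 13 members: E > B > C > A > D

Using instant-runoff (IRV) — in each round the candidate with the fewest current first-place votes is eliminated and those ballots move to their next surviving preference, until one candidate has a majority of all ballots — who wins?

Round 1: A 11, B 35, C 0, D 12, E 24. C eliminated.
Round 2: A 11, B 35, D 12, E 24. A eliminated.
Round 3: B 35, D 12, E 35. D eliminated.
Round 4: B 35, E 47. E has a majority (≥42).

E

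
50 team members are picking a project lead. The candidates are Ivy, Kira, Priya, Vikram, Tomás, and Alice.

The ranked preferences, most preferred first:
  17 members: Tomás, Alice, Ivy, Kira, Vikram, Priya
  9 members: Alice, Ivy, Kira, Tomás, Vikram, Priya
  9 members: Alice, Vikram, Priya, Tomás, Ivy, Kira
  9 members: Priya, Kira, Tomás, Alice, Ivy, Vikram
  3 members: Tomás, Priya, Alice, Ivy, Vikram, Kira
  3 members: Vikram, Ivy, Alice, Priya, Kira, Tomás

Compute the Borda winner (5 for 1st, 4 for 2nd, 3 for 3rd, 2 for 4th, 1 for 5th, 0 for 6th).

Ivy: 17×3 + 9×4 + 9×1 + 9×1 + 3×2 + 3×4 = 123
Kira: 17×2 + 9×3 + 9×0 + 9×4 + 3×0 + 3×1 = 100
Priya: 17×0 + 9×0 + 9×3 + 9×5 + 3×4 + 3×2 = 90
Vikram: 17×1 + 9×1 + 9×4 + 9×0 + 3×1 + 3×5 = 80
Tomás: 17×5 + 9×2 + 9×2 + 9×3 + 3×5 + 3×0 = 163
Alice: 17×4 + 9×5 + 9×5 + 9×2 + 3×3 + 3×3 = 194

Alice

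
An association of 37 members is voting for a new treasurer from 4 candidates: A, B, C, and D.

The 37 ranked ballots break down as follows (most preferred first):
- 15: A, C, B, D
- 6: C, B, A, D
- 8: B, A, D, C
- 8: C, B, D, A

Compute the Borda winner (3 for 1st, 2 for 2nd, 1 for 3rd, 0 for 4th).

A: 15×3 + 6×1 + 8×2 + 8×0 = 67
B: 15×1 + 6×2 + 8×3 + 8×2 = 67
C: 15×2 + 6×3 + 8×0 + 8×3 = 72
D: 15×0 + 6×0 + 8×1 + 8×1 = 16

C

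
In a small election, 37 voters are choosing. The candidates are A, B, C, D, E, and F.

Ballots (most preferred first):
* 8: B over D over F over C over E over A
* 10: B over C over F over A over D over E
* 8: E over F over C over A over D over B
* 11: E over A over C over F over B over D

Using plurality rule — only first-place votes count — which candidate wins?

E

First-place votes: A 0, B 18, C 0, D 0, E 19, F 0.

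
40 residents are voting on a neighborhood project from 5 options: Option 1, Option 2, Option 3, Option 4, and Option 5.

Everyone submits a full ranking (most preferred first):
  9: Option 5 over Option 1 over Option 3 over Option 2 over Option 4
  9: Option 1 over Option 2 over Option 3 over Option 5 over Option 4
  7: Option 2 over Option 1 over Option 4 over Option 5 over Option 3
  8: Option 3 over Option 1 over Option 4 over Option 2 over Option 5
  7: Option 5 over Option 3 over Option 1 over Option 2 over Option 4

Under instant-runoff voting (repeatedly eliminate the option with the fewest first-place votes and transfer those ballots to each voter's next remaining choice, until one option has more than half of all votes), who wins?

Option 1

Round 1: Option 1 9, Option 2 7, Option 3 8, Option 4 0, Option 5 16. Option 4 eliminated.
Round 2: Option 1 9, Option 2 7, Option 3 8, Option 5 16. Option 2 eliminated.
Round 3: Option 1 16, Option 3 8, Option 5 16. Option 3 eliminated.
Round 4: Option 1 24, Option 5 16. Option 1 has a majority (≥21).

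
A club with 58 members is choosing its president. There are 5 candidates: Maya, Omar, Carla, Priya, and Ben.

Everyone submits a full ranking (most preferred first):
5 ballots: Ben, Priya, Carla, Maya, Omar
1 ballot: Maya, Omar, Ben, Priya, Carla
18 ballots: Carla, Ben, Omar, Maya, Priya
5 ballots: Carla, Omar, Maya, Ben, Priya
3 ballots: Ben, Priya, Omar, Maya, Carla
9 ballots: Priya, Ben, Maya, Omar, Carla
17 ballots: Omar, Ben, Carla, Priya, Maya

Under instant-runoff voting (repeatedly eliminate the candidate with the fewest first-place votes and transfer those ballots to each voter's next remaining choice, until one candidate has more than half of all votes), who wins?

Omar

Round 1: Maya 1, Omar 17, Carla 23, Priya 9, Ben 8. Maya eliminated.
Round 2: Omar 18, Carla 23, Priya 9, Ben 8. Ben eliminated.
Round 3: Omar 18, Carla 23, Priya 17. Priya eliminated.
Round 4: Omar 30, Carla 28. Omar has a majority (≥30).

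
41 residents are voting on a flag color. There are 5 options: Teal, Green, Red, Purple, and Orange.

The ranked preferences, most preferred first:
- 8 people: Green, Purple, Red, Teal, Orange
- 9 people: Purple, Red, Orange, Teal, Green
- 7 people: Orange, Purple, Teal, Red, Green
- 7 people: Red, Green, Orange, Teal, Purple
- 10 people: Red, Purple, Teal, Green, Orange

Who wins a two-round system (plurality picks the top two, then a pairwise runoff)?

Round 1 first-place votes: Teal 0, Green 8, Red 17, Purple 9, Orange 7. Red and Purple advance.
Runoff: Red is ranked above Purple on 17 ballots, Purple above Red on 24.

Purple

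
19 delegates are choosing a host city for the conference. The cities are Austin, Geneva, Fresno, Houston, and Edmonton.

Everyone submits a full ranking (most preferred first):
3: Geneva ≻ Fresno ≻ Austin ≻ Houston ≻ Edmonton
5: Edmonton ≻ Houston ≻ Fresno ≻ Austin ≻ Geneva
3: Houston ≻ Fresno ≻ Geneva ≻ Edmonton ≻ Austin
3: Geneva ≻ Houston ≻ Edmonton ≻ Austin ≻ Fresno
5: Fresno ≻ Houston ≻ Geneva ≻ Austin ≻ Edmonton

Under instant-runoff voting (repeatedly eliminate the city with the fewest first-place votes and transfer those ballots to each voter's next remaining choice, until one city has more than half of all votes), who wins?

Fresno

Round 1: Austin 0, Geneva 6, Fresno 5, Houston 3, Edmonton 5. Austin eliminated.
Round 2: Geneva 6, Fresno 5, Houston 3, Edmonton 5. Houston eliminated.
Round 3: Geneva 6, Fresno 8, Edmonton 5. Edmonton eliminated.
Round 4: Geneva 6, Fresno 13. Fresno has a majority (≥10).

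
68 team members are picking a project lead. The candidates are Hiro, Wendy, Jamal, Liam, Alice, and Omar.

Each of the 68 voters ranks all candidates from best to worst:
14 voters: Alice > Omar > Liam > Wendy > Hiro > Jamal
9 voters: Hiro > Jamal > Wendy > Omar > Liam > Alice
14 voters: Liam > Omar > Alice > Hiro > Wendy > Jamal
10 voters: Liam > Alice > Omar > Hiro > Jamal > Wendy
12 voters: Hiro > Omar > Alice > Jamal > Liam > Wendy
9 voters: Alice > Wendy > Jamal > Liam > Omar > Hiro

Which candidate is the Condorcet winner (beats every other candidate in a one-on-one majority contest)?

Omar

Omar vs Hiro: 47–21
Omar vs Wendy: 50–18
Omar vs Jamal: 50–18
Omar vs Liam: 35–33
Omar vs Alice: 35–33
Omar beats every other candidate.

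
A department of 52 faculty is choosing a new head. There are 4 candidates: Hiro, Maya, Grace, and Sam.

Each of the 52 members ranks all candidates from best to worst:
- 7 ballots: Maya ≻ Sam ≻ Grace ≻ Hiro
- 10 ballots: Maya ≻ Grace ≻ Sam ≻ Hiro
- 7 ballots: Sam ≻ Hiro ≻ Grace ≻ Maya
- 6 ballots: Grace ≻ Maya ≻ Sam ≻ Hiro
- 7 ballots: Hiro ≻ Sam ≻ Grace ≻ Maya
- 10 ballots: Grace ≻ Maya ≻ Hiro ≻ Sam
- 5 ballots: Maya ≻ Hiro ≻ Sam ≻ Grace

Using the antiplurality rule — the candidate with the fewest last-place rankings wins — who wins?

Grace

Last-place votes: Hiro 23, Maya 14, Grace 5, Sam 10.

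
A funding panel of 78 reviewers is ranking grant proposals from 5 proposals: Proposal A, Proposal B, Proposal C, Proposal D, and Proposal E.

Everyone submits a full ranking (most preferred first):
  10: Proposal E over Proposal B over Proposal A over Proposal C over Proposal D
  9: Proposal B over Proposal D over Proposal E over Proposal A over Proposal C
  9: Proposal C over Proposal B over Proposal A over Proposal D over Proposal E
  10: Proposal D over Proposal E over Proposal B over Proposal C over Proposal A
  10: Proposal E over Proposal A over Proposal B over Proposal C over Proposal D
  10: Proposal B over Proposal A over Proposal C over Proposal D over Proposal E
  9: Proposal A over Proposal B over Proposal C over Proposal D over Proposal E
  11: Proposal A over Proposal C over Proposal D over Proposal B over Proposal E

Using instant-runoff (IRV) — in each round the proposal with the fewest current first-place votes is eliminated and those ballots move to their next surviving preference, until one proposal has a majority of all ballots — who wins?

Round 1: Proposal A 20, Proposal B 19, Proposal C 9, Proposal D 10, Proposal E 20. Proposal C eliminated.
Round 2: Proposal A 20, Proposal B 28, Proposal D 10, Proposal E 20. Proposal D eliminated.
Round 3: Proposal A 20, Proposal B 28, Proposal E 30. Proposal A eliminated.
Round 4: Proposal B 48, Proposal E 30. Proposal B has a majority (≥40).

Proposal B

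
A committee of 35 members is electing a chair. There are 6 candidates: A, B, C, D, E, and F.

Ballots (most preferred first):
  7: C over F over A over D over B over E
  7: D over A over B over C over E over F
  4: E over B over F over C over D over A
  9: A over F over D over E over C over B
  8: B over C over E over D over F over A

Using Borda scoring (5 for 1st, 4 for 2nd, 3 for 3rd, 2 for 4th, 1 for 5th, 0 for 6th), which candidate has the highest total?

A: 7×3 + 7×4 + 4×0 + 9×5 + 8×0 = 94
B: 7×1 + 7×3 + 4×4 + 9×0 + 8×5 = 84
C: 7×5 + 7×2 + 4×2 + 9×1 + 8×4 = 98
D: 7×2 + 7×5 + 4×1 + 9×3 + 8×2 = 96
E: 7×0 + 7×1 + 4×5 + 9×2 + 8×3 = 69
F: 7×4 + 7×0 + 4×3 + 9×4 + 8×1 = 84

C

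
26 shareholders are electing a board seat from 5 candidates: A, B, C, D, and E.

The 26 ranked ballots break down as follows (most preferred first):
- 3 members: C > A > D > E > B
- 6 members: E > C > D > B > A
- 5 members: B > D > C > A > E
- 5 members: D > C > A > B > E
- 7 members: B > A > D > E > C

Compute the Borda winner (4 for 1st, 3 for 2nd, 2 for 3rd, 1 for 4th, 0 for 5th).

A: 3×3 + 6×0 + 5×1 + 5×2 + 7×3 = 45
B: 3×0 + 6×1 + 5×4 + 5×1 + 7×4 = 59
C: 3×4 + 6×3 + 5×2 + 5×3 + 7×0 = 55
D: 3×2 + 6×2 + 5×3 + 5×4 + 7×2 = 67
E: 3×1 + 6×4 + 5×0 + 5×0 + 7×1 = 34

D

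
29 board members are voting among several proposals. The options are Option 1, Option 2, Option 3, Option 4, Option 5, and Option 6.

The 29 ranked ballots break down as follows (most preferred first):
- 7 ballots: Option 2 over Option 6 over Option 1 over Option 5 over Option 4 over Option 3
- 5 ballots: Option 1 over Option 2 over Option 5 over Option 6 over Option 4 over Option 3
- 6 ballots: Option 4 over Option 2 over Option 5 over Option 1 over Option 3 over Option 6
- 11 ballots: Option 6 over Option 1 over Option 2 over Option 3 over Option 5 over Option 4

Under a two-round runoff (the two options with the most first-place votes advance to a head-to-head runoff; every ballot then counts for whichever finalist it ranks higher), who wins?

Option 2

Round 1 first-place votes: Option 1 5, Option 2 7, Option 3 0, Option 4 6, Option 5 0, Option 6 11. Option 6 and Option 2 advance.
Runoff: Option 6 is ranked above Option 2 on 11 ballots, Option 2 above Option 6 on 18.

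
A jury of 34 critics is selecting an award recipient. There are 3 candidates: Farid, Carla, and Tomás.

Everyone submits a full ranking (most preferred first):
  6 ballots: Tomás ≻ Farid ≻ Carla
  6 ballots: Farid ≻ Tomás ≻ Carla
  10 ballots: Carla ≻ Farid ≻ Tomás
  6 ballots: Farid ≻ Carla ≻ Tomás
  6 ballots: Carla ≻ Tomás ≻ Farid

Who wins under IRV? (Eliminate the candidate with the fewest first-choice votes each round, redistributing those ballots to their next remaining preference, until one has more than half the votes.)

Farid

Round 1: Farid 12, Carla 16, Tomás 6. Tomás eliminated.
Round 2: Farid 18, Carla 16. Farid has a majority (≥18).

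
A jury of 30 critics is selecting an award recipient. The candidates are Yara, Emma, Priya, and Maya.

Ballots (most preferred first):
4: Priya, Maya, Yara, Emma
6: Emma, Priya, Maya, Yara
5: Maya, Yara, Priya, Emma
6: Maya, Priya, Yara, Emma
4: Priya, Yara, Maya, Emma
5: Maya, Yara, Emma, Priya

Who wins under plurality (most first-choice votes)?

First-place votes: Yara 0, Emma 6, Priya 8, Maya 16.

Maya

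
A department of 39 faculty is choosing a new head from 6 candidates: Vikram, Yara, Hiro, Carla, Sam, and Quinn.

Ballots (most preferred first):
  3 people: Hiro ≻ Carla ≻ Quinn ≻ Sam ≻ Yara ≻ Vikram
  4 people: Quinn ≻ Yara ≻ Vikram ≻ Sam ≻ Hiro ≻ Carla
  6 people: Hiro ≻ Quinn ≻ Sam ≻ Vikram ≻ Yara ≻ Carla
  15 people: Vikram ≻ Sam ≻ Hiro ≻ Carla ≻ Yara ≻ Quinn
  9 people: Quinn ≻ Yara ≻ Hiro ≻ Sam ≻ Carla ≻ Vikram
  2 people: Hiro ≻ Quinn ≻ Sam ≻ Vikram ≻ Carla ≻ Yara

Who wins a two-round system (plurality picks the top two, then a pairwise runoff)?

Quinn

Round 1 first-place votes: Vikram 15, Yara 0, Hiro 11, Carla 0, Sam 0, Quinn 13. Vikram and Quinn advance.
Runoff: Vikram is ranked above Quinn on 15 ballots, Quinn above Vikram on 24.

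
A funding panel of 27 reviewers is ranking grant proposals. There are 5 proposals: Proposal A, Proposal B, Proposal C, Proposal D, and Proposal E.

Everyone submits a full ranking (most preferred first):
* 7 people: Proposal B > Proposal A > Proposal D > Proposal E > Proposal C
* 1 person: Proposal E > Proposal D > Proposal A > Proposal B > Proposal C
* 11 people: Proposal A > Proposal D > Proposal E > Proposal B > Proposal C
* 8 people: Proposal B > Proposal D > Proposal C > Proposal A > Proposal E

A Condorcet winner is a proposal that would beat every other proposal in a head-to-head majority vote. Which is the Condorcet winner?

Proposal B

Proposal B vs Proposal A: 15–12
Proposal B vs Proposal C: 27–0
Proposal B vs Proposal D: 15–12
Proposal B vs Proposal E: 15–12
Proposal B beats every other proposal.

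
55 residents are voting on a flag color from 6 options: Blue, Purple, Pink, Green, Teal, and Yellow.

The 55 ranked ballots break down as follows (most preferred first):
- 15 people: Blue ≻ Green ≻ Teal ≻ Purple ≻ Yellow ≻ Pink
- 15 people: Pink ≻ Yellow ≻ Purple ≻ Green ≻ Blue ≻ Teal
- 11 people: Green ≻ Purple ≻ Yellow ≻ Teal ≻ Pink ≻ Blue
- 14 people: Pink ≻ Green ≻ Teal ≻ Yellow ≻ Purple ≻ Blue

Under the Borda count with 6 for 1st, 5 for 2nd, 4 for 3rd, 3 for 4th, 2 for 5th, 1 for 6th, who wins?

Blue: 15×6 + 15×2 + 11×1 + 14×1 = 145
Purple: 15×3 + 15×4 + 11×5 + 14×2 = 188
Pink: 15×1 + 15×6 + 11×2 + 14×6 = 211
Green: 15×5 + 15×3 + 11×6 + 14×5 = 256
Teal: 15×4 + 15×1 + 11×3 + 14×4 = 164
Yellow: 15×2 + 15×5 + 11×4 + 14×3 = 191

Green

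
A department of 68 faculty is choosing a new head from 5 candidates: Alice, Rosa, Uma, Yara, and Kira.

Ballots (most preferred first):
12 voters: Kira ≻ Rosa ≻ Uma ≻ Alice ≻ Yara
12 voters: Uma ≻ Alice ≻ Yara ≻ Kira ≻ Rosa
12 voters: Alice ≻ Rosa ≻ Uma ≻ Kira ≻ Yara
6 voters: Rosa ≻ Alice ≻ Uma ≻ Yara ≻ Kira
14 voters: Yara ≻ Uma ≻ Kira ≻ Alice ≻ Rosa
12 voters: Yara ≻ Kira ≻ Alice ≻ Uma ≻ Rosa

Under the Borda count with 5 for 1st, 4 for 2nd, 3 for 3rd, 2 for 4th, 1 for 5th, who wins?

Uma

Alice: 12×2 + 12×4 + 12×5 + 6×4 + 14×2 + 12×3 = 220
Rosa: 12×4 + 12×1 + 12×4 + 6×5 + 14×1 + 12×1 = 164
Uma: 12×3 + 12×5 + 12×3 + 6×3 + 14×4 + 12×2 = 230
Yara: 12×1 + 12×3 + 12×1 + 6×2 + 14×5 + 12×5 = 202
Kira: 12×5 + 12×2 + 12×2 + 6×1 + 14×3 + 12×4 = 204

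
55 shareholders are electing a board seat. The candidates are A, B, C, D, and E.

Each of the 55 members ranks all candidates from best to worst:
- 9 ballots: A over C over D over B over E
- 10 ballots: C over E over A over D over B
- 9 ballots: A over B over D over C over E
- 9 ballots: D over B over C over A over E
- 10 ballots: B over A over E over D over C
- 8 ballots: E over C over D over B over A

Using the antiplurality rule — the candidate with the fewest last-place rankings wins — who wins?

Last-place votes: A 8, B 10, C 10, D 0, E 27.

D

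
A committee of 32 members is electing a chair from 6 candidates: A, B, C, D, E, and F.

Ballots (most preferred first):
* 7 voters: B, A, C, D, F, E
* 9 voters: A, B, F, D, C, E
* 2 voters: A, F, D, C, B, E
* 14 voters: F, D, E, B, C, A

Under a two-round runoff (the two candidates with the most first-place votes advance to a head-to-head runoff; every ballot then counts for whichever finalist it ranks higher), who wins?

Round 1 first-place votes: A 11, B 7, C 0, D 0, E 0, F 14. F and A advance.
Runoff: F is ranked above A on 14 ballots, A above F on 18.

A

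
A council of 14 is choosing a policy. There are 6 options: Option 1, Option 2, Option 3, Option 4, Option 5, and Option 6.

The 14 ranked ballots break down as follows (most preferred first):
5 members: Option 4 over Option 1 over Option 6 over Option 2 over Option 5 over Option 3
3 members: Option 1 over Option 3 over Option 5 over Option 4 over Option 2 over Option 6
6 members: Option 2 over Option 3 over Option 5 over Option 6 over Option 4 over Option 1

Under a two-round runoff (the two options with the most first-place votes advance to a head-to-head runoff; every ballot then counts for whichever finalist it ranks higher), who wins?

Round 1 first-place votes: Option 1 3, Option 2 6, Option 3 0, Option 4 5, Option 5 0, Option 6 0. Option 2 and Option 4 advance.
Runoff: Option 2 is ranked above Option 4 on 6 ballots, Option 4 above Option 2 on 8.

Option 4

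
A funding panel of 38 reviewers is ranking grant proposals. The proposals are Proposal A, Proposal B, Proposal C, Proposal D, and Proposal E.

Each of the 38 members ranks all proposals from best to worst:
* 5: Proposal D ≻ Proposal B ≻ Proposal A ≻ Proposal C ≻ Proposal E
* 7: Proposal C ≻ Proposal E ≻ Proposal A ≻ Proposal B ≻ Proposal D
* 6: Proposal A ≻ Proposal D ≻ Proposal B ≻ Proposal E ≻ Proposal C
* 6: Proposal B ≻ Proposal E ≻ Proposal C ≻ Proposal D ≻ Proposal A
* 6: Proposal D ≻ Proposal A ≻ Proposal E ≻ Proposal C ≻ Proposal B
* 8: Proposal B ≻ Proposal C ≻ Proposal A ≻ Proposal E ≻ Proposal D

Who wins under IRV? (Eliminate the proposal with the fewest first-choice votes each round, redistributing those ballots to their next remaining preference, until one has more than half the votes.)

Round 1: Proposal A 6, Proposal B 14, Proposal C 7, Proposal D 11, Proposal E 0. Proposal E eliminated.
Round 2: Proposal A 6, Proposal B 14, Proposal C 7, Proposal D 11. Proposal A eliminated.
Round 3: Proposal B 14, Proposal C 7, Proposal D 17. Proposal C eliminated.
Round 4: Proposal B 21, Proposal D 17. Proposal B has a majority (≥20).

Proposal B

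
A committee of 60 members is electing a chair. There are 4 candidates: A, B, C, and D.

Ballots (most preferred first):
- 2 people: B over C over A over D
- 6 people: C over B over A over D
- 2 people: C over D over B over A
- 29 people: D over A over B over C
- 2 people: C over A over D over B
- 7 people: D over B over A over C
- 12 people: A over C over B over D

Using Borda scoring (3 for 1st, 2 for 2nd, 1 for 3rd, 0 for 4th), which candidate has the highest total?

A: 2×1 + 6×1 + 2×0 + 29×2 + 2×2 + 7×1 + 12×3 = 113
B: 2×3 + 6×2 + 2×1 + 29×1 + 2×0 + 7×2 + 12×1 = 75
C: 2×2 + 6×3 + 2×3 + 29×0 + 2×3 + 7×0 + 12×2 = 58
D: 2×0 + 6×0 + 2×2 + 29×3 + 2×1 + 7×3 + 12×0 = 114

D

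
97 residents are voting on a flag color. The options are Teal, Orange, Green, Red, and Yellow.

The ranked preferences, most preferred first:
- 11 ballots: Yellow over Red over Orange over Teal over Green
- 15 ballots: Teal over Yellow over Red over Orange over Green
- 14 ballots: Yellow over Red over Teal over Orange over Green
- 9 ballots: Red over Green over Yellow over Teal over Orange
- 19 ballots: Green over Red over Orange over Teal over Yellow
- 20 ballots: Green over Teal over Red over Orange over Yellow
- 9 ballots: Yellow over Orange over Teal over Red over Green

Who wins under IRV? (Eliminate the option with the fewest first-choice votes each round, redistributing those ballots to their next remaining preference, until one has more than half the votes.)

Yellow

Round 1: Teal 15, Orange 0, Green 39, Red 9, Yellow 34. Orange eliminated.
Round 2: Teal 15, Green 39, Red 9, Yellow 34. Red eliminated.
Round 3: Teal 15, Green 48, Yellow 34. Teal eliminated.
Round 4: Green 48, Yellow 49. Yellow has a majority (≥49).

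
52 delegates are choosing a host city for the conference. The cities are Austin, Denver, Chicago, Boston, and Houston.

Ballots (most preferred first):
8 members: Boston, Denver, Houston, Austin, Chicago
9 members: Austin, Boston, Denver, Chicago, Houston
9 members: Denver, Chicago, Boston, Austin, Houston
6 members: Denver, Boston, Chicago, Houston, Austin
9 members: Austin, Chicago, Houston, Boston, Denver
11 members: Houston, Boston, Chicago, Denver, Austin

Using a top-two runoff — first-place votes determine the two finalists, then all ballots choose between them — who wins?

Denver

Round 1 first-place votes: Austin 18, Denver 15, Chicago 0, Boston 8, Houston 11. Austin and Denver advance.
Runoff: Austin is ranked above Denver on 18 ballots, Denver above Austin on 34.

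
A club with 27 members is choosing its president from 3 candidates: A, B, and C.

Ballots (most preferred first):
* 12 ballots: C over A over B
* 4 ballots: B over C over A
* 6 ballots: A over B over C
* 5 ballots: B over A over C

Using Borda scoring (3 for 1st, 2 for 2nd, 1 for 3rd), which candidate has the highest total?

A

A: 12×2 + 4×1 + 6×3 + 5×2 = 56
B: 12×1 + 4×3 + 6×2 + 5×3 = 51
C: 12×3 + 4×2 + 6×1 + 5×1 = 55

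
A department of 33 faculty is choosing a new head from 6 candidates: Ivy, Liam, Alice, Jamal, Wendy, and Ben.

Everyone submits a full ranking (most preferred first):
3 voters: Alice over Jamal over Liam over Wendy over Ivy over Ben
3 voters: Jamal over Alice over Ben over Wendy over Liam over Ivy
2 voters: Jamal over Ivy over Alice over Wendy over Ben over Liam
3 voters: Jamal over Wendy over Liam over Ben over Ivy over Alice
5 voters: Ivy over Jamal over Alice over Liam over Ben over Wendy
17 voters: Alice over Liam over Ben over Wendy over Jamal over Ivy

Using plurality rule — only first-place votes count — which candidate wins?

First-place votes: Ivy 5, Liam 0, Alice 20, Jamal 8, Wendy 0, Ben 0.

Alice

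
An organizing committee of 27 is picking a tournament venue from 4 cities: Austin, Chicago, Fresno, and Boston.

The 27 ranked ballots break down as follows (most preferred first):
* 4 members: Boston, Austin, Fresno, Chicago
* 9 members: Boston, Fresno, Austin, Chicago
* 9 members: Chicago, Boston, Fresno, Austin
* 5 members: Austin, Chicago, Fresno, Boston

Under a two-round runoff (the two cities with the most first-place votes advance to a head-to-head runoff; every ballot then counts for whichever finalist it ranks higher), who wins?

Chicago

Round 1 first-place votes: Austin 5, Chicago 9, Fresno 0, Boston 13. Boston and Chicago advance.
Runoff: Boston is ranked above Chicago on 13 ballots, Chicago above Boston on 14.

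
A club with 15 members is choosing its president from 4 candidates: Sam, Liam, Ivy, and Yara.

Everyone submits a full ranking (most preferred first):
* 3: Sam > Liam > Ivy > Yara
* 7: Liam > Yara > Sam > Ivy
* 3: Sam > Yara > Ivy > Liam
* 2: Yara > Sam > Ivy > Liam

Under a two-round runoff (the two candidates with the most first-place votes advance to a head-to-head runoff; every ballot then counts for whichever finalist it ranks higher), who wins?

Round 1 first-place votes: Sam 6, Liam 7, Ivy 0, Yara 2. Liam and Sam advance.
Runoff: Liam is ranked above Sam on 7 ballots, Sam above Liam on 8.

Sam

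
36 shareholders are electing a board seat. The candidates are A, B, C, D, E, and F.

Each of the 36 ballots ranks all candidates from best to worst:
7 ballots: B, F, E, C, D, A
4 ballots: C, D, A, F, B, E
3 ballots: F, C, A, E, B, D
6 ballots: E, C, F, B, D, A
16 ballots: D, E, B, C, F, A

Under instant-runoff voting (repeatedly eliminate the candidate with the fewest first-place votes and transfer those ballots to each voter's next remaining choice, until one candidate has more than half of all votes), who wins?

Round 1: A 0, B 7, C 4, D 16, E 6, F 3. A eliminated.
Round 2: B 7, C 4, D 16, E 6, F 3. F eliminated.
Round 3: B 7, C 7, D 16, E 6. E eliminated.
Round 4: B 7, C 13, D 16. B eliminated.
Round 5: C 20, D 16. C has a majority (≥19).

C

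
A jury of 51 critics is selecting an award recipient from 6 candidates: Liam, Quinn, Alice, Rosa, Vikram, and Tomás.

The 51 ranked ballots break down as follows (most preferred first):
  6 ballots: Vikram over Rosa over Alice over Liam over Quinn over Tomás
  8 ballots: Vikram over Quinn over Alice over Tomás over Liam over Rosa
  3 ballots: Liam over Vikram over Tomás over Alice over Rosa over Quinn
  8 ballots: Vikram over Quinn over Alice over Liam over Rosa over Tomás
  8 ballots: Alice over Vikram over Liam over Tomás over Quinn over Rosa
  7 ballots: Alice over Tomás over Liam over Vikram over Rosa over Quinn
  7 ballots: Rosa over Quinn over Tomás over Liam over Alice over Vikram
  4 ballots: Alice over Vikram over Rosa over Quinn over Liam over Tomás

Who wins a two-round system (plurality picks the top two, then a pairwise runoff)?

Alice

Round 1 first-place votes: Liam 3, Quinn 0, Alice 19, Rosa 7, Vikram 22, Tomás 0. Vikram and Alice advance.
Runoff: Vikram is ranked above Alice on 25 ballots, Alice above Vikram on 26.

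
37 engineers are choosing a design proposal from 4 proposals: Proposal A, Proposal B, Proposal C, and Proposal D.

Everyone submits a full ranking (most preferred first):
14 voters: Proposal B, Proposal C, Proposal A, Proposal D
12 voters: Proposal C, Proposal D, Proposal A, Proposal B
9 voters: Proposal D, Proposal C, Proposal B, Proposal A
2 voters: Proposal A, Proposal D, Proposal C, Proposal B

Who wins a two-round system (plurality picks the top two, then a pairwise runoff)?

Proposal C

Round 1 first-place votes: Proposal A 2, Proposal B 14, Proposal C 12, Proposal D 9. Proposal B and Proposal C advance.
Runoff: Proposal B is ranked above Proposal C on 14 ballots, Proposal C above Proposal B on 23.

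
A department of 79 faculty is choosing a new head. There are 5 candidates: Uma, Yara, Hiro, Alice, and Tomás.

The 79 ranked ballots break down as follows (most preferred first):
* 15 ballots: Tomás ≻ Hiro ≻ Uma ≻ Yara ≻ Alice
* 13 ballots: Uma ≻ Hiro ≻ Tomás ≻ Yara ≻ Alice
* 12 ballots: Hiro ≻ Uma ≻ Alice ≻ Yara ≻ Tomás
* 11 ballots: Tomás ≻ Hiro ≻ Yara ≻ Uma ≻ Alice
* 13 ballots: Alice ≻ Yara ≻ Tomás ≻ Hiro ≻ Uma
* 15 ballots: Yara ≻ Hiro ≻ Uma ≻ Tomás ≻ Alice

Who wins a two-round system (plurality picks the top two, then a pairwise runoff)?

Yara

Round 1 first-place votes: Uma 13, Yara 15, Hiro 12, Alice 13, Tomás 26. Tomás and Yara advance.
Runoff: Tomás is ranked above Yara on 39 ballots, Yara above Tomás on 40.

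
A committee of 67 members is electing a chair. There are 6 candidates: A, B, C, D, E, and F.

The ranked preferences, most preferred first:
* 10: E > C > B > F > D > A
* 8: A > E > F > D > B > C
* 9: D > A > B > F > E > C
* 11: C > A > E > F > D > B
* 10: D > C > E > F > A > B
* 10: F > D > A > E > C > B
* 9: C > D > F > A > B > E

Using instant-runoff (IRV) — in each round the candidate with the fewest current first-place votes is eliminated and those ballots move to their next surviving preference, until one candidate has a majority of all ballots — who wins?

Round 1: A 8, B 0, C 20, D 19, E 10, F 10. B eliminated.
Round 2: A 8, C 20, D 19, E 10, F 10. A eliminated.
Round 3: C 20, D 19, E 18, F 10. F eliminated.
Round 4: C 20, D 29, E 18. E eliminated.
Round 5: C 30, D 37. D has a majority (≥34).

D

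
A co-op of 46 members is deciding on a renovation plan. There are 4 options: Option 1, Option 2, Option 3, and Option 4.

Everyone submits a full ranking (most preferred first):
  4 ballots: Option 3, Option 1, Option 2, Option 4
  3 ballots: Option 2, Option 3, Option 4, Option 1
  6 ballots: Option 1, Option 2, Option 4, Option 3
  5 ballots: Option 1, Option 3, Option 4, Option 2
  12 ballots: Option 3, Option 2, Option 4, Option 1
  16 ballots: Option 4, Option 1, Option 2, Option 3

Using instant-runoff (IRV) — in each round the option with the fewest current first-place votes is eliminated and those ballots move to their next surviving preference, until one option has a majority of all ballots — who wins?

Option 3

Round 1: Option 1 11, Option 2 3, Option 3 16, Option 4 16. Option 2 eliminated.
Round 2: Option 1 11, Option 3 19, Option 4 16. Option 1 eliminated.
Round 3: Option 3 24, Option 4 22. Option 3 has a majority (≥24).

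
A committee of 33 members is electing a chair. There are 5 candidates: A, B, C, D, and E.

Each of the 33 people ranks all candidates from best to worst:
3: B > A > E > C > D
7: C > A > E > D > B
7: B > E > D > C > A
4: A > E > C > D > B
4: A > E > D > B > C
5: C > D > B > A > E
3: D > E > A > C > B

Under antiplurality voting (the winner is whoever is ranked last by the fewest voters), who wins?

Last-place votes: A 7, B 14, C 4, D 3, E 5.

D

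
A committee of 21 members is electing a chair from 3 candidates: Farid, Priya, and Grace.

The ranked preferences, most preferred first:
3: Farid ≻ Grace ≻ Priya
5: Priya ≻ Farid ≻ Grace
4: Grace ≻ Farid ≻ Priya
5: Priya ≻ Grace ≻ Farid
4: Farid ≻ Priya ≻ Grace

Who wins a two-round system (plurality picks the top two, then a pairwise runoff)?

Round 1 first-place votes: Farid 7, Priya 10, Grace 4. Priya and Farid advance.
Runoff: Priya is ranked above Farid on 10 ballots, Farid above Priya on 11.

Farid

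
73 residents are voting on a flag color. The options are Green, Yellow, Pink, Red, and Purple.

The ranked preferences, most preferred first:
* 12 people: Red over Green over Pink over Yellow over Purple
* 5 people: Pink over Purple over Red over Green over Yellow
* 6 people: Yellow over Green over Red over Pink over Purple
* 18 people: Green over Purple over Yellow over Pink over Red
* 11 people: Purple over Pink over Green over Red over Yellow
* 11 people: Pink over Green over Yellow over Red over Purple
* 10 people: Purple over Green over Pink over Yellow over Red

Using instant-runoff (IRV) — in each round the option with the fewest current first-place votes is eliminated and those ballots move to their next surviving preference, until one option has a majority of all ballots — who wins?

Green

Round 1: Green 18, Yellow 6, Pink 16, Red 12, Purple 21. Yellow eliminated.
Round 2: Green 24, Pink 16, Red 12, Purple 21. Red eliminated.
Round 3: Green 36, Pink 16, Purple 21. Pink eliminated.
Round 4: Green 47, Purple 26. Green has a majority (≥37).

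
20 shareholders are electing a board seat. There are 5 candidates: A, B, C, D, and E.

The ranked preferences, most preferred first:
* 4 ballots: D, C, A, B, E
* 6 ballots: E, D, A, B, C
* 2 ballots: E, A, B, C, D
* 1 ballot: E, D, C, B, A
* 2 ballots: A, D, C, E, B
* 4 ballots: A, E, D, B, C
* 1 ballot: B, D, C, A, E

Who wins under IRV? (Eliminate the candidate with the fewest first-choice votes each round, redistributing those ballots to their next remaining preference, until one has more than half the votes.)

A

Round 1: A 6, B 1, C 0, D 4, E 9. C eliminated.
Round 2: A 6, B 1, D 4, E 9. B eliminated.
Round 3: A 6, D 5, E 9. D eliminated.
Round 4: A 11, E 9. A has a majority (≥11).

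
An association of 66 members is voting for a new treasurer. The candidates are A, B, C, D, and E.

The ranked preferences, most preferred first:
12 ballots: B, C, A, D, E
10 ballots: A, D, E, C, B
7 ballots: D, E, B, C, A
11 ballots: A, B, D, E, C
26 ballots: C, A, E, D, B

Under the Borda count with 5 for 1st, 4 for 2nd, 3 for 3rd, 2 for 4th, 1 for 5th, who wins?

A

A: 12×3 + 10×5 + 7×1 + 11×5 + 26×4 = 252
B: 12×5 + 10×1 + 7×3 + 11×4 + 26×1 = 161
C: 12×4 + 10×2 + 7×2 + 11×1 + 26×5 = 223
D: 12×2 + 10×4 + 7×5 + 11×3 + 26×2 = 184
E: 12×1 + 10×3 + 7×4 + 11×2 + 26×3 = 170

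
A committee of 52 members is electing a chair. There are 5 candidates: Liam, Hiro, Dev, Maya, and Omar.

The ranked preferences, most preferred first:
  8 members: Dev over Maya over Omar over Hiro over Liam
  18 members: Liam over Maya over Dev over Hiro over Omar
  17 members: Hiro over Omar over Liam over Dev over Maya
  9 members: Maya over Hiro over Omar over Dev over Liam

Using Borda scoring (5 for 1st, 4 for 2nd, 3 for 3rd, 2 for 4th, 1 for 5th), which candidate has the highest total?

Liam: 8×1 + 18×5 + 17×3 + 9×1 = 158
Hiro: 8×2 + 18×2 + 17×5 + 9×4 = 173
Dev: 8×5 + 18×3 + 17×2 + 9×2 = 146
Maya: 8×4 + 18×4 + 17×1 + 9×5 = 166
Omar: 8×3 + 18×1 + 17×4 + 9×3 = 137

Hiro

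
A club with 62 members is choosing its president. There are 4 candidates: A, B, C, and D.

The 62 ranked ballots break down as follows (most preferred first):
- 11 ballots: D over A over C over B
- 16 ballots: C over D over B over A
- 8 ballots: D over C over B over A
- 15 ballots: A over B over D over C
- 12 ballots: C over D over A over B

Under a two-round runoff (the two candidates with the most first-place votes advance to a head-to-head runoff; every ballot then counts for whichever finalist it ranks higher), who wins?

Round 1 first-place votes: A 15, B 0, C 28, D 19. C and D advance.
Runoff: C is ranked above D on 28 ballots, D above C on 34.

D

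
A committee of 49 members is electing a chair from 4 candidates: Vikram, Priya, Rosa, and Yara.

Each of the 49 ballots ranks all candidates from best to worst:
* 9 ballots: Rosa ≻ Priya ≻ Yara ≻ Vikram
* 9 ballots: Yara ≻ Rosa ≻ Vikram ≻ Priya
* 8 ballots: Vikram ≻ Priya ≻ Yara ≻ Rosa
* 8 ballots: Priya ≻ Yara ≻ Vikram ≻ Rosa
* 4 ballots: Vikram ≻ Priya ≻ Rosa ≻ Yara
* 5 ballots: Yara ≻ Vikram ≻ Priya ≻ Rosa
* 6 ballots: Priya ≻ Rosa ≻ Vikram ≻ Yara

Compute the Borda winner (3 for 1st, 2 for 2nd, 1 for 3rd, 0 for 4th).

Vikram: 9×0 + 9×1 + 8×3 + 8×1 + 4×3 + 5×2 + 6×1 = 69
Priya: 9×2 + 9×0 + 8×2 + 8×3 + 4×2 + 5×1 + 6×3 = 89
Rosa: 9×3 + 9×2 + 8×0 + 8×0 + 4×1 + 5×0 + 6×2 = 61
Yara: 9×1 + 9×3 + 8×1 + 8×2 + 4×0 + 5×3 + 6×0 = 75

Priya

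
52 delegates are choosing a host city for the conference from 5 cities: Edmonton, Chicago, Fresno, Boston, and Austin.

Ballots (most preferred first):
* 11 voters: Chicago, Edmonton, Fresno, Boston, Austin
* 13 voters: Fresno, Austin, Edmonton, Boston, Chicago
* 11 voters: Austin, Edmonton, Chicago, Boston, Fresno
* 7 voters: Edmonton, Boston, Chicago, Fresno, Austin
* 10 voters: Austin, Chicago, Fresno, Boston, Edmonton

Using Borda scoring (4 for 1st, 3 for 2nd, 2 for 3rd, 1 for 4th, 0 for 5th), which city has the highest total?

Austin

Edmonton: 11×3 + 13×2 + 11×3 + 7×4 + 10×0 = 120
Chicago: 11×4 + 13×0 + 11×2 + 7×2 + 10×3 = 110
Fresno: 11×2 + 13×4 + 11×0 + 7×1 + 10×2 = 101
Boston: 11×1 + 13×1 + 11×1 + 7×3 + 10×1 = 66
Austin: 11×0 + 13×3 + 11×4 + 7×0 + 10×4 = 123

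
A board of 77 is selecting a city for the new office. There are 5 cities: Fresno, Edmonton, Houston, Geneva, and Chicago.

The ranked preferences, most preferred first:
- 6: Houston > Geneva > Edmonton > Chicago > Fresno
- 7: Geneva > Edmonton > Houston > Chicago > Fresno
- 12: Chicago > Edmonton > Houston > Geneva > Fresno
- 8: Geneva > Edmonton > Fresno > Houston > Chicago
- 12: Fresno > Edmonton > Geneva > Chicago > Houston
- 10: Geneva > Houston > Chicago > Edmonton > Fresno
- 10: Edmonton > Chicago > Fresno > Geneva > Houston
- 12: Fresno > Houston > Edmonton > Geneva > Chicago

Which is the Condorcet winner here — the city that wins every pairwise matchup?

Edmonton vs Fresno: 53–24
Edmonton vs Houston: 49–28
Edmonton vs Geneva: 46–31
Edmonton vs Chicago: 55–22
Edmonton beats every other city.

Edmonton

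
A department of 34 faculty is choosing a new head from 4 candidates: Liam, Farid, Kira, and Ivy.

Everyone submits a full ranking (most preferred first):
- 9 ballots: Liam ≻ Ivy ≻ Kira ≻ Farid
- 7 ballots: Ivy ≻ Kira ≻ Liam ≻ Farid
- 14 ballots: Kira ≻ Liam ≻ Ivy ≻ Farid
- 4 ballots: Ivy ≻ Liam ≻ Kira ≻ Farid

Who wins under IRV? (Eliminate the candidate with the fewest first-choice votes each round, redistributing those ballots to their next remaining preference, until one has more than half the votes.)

Round 1: Liam 9, Farid 0, Kira 14, Ivy 11. Farid eliminated.
Round 2: Liam 9, Kira 14, Ivy 11. Liam eliminated.
Round 3: Kira 14, Ivy 20. Ivy has a majority (≥18).

Ivy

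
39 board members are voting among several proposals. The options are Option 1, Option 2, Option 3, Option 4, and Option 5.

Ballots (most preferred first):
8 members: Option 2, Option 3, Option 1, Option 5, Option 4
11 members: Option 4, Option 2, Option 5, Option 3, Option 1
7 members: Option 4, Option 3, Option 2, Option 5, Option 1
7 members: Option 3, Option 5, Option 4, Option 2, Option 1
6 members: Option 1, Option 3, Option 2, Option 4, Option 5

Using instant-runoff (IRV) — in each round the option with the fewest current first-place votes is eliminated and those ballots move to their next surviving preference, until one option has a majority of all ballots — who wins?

Option 3

Round 1: Option 1 6, Option 2 8, Option 3 7, Option 4 18, Option 5 0. Option 5 eliminated.
Round 2: Option 1 6, Option 2 8, Option 3 7, Option 4 18. Option 1 eliminated.
Round 3: Option 2 8, Option 3 13, Option 4 18. Option 2 eliminated.
Round 4: Option 3 21, Option 4 18. Option 3 has a majority (≥20).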